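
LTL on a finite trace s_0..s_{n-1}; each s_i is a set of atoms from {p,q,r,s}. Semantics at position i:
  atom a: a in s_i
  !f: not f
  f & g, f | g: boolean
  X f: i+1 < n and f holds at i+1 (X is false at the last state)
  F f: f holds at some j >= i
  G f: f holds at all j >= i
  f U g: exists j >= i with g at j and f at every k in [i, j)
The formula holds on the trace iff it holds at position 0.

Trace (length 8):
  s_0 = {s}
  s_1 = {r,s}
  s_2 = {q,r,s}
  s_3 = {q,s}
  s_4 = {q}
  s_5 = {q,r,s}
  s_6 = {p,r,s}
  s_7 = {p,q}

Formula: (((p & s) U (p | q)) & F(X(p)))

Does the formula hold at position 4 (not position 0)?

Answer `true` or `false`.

Answer: true

Derivation:
s_0={s}: (((p & s) U (p | q)) & F(X(p)))=False ((p & s) U (p | q))=False (p & s)=False p=False s=True (p | q)=False q=False F(X(p))=True X(p)=False
s_1={r,s}: (((p & s) U (p | q)) & F(X(p)))=False ((p & s) U (p | q))=False (p & s)=False p=False s=True (p | q)=False q=False F(X(p))=True X(p)=False
s_2={q,r,s}: (((p & s) U (p | q)) & F(X(p)))=True ((p & s) U (p | q))=True (p & s)=False p=False s=True (p | q)=True q=True F(X(p))=True X(p)=False
s_3={q,s}: (((p & s) U (p | q)) & F(X(p)))=True ((p & s) U (p | q))=True (p & s)=False p=False s=True (p | q)=True q=True F(X(p))=True X(p)=False
s_4={q}: (((p & s) U (p | q)) & F(X(p)))=True ((p & s) U (p | q))=True (p & s)=False p=False s=False (p | q)=True q=True F(X(p))=True X(p)=False
s_5={q,r,s}: (((p & s) U (p | q)) & F(X(p)))=True ((p & s) U (p | q))=True (p & s)=False p=False s=True (p | q)=True q=True F(X(p))=True X(p)=True
s_6={p,r,s}: (((p & s) U (p | q)) & F(X(p)))=True ((p & s) U (p | q))=True (p & s)=True p=True s=True (p | q)=True q=False F(X(p))=True X(p)=True
s_7={p,q}: (((p & s) U (p | q)) & F(X(p)))=False ((p & s) U (p | q))=True (p & s)=False p=True s=False (p | q)=True q=True F(X(p))=False X(p)=False
Evaluating at position 4: result = True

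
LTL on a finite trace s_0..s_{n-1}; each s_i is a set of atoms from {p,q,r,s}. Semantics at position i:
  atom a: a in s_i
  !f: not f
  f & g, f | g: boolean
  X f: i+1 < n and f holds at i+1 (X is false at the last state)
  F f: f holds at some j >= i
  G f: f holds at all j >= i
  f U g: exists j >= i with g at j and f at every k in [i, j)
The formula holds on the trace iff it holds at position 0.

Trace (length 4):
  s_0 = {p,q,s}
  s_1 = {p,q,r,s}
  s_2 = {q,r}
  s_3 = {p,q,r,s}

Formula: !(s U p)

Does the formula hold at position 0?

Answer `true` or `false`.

s_0={p,q,s}: !(s U p)=False (s U p)=True s=True p=True
s_1={p,q,r,s}: !(s U p)=False (s U p)=True s=True p=True
s_2={q,r}: !(s U p)=True (s U p)=False s=False p=False
s_3={p,q,r,s}: !(s U p)=False (s U p)=True s=True p=True

Answer: false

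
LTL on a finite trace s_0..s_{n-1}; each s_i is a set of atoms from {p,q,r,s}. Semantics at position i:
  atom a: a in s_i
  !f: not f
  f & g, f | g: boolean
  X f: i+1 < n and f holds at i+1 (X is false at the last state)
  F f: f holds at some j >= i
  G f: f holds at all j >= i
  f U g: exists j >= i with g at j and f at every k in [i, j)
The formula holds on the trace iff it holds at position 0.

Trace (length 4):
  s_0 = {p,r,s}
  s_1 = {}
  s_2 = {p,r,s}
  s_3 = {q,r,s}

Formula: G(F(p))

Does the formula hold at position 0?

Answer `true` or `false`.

s_0={p,r,s}: G(F(p))=False F(p)=True p=True
s_1={}: G(F(p))=False F(p)=True p=False
s_2={p,r,s}: G(F(p))=False F(p)=True p=True
s_3={q,r,s}: G(F(p))=False F(p)=False p=False

Answer: false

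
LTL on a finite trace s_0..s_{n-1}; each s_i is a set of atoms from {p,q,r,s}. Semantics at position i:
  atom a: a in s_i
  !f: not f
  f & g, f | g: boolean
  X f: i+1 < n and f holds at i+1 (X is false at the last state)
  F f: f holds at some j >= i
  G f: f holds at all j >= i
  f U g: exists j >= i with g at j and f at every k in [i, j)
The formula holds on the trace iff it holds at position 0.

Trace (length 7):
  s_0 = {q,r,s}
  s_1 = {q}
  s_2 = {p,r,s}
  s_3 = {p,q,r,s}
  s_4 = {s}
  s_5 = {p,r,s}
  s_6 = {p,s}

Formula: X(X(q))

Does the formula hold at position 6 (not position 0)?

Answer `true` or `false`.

Answer: false

Derivation:
s_0={q,r,s}: X(X(q))=False X(q)=True q=True
s_1={q}: X(X(q))=True X(q)=False q=True
s_2={p,r,s}: X(X(q))=False X(q)=True q=False
s_3={p,q,r,s}: X(X(q))=False X(q)=False q=True
s_4={s}: X(X(q))=False X(q)=False q=False
s_5={p,r,s}: X(X(q))=False X(q)=False q=False
s_6={p,s}: X(X(q))=False X(q)=False q=False
Evaluating at position 6: result = False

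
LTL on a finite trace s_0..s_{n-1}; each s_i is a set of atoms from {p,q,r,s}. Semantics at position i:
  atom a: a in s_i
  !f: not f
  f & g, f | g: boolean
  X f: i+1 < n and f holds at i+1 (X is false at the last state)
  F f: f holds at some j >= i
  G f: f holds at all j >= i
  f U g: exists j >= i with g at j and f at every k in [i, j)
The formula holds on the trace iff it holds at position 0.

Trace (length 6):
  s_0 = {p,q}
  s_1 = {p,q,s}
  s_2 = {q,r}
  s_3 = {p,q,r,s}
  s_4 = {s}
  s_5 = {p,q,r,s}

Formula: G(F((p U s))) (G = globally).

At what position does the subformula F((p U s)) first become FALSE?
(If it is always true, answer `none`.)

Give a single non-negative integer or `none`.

Answer: none

Derivation:
s_0={p,q}: F((p U s))=True (p U s)=True p=True s=False
s_1={p,q,s}: F((p U s))=True (p U s)=True p=True s=True
s_2={q,r}: F((p U s))=True (p U s)=False p=False s=False
s_3={p,q,r,s}: F((p U s))=True (p U s)=True p=True s=True
s_4={s}: F((p U s))=True (p U s)=True p=False s=True
s_5={p,q,r,s}: F((p U s))=True (p U s)=True p=True s=True
G(F((p U s))) holds globally = True
No violation — formula holds at every position.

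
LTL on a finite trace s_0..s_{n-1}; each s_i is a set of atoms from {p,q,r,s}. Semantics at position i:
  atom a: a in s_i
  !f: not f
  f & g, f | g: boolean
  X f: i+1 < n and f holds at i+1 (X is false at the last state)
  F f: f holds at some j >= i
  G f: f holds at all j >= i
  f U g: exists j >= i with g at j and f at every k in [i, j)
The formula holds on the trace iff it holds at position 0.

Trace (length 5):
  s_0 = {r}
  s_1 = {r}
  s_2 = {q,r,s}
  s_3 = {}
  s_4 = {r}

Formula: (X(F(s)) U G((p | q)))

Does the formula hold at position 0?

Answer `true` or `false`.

Answer: false

Derivation:
s_0={r}: (X(F(s)) U G((p | q)))=False X(F(s))=True F(s)=True s=False G((p | q))=False (p | q)=False p=False q=False
s_1={r}: (X(F(s)) U G((p | q)))=False X(F(s))=True F(s)=True s=False G((p | q))=False (p | q)=False p=False q=False
s_2={q,r,s}: (X(F(s)) U G((p | q)))=False X(F(s))=False F(s)=True s=True G((p | q))=False (p | q)=True p=False q=True
s_3={}: (X(F(s)) U G((p | q)))=False X(F(s))=False F(s)=False s=False G((p | q))=False (p | q)=False p=False q=False
s_4={r}: (X(F(s)) U G((p | q)))=False X(F(s))=False F(s)=False s=False G((p | q))=False (p | q)=False p=False q=False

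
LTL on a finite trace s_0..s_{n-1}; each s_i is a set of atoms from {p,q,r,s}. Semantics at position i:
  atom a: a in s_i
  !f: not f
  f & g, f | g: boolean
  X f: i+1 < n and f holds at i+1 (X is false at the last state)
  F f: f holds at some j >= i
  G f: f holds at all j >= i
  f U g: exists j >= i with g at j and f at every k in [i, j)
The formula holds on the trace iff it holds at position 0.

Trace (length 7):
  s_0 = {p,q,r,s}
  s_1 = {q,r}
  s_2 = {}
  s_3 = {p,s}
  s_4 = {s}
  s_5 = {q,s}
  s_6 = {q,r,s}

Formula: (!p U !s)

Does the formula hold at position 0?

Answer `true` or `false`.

Answer: false

Derivation:
s_0={p,q,r,s}: (!p U !s)=False !p=False p=True !s=False s=True
s_1={q,r}: (!p U !s)=True !p=True p=False !s=True s=False
s_2={}: (!p U !s)=True !p=True p=False !s=True s=False
s_3={p,s}: (!p U !s)=False !p=False p=True !s=False s=True
s_4={s}: (!p U !s)=False !p=True p=False !s=False s=True
s_5={q,s}: (!p U !s)=False !p=True p=False !s=False s=True
s_6={q,r,s}: (!p U !s)=False !p=True p=False !s=False s=True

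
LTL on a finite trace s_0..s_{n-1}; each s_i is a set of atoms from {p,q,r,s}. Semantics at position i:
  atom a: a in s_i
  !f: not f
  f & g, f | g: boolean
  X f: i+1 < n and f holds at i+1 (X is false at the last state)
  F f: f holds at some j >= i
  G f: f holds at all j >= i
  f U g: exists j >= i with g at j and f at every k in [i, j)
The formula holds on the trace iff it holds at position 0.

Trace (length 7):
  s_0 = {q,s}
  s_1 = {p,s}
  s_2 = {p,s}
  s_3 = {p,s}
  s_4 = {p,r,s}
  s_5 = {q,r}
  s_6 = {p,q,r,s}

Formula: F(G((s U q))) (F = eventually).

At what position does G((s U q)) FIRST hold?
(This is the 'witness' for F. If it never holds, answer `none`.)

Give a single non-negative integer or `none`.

Answer: 0

Derivation:
s_0={q,s}: G((s U q))=True (s U q)=True s=True q=True
s_1={p,s}: G((s U q))=True (s U q)=True s=True q=False
s_2={p,s}: G((s U q))=True (s U q)=True s=True q=False
s_3={p,s}: G((s U q))=True (s U q)=True s=True q=False
s_4={p,r,s}: G((s U q))=True (s U q)=True s=True q=False
s_5={q,r}: G((s U q))=True (s U q)=True s=False q=True
s_6={p,q,r,s}: G((s U q))=True (s U q)=True s=True q=True
F(G((s U q))) holds; first witness at position 0.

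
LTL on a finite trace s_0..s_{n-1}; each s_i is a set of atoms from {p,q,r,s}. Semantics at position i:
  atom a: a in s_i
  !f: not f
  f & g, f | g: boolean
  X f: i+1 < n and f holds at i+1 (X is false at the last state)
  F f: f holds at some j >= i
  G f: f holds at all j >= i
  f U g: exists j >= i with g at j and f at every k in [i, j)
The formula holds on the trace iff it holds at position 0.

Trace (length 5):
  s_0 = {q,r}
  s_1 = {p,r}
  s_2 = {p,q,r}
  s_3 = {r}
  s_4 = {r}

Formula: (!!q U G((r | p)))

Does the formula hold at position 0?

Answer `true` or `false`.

s_0={q,r}: (!!q U G((r | p)))=True !!q=True !q=False q=True G((r | p))=True (r | p)=True r=True p=False
s_1={p,r}: (!!q U G((r | p)))=True !!q=False !q=True q=False G((r | p))=True (r | p)=True r=True p=True
s_2={p,q,r}: (!!q U G((r | p)))=True !!q=True !q=False q=True G((r | p))=True (r | p)=True r=True p=True
s_3={r}: (!!q U G((r | p)))=True !!q=False !q=True q=False G((r | p))=True (r | p)=True r=True p=False
s_4={r}: (!!q U G((r | p)))=True !!q=False !q=True q=False G((r | p))=True (r | p)=True r=True p=False

Answer: true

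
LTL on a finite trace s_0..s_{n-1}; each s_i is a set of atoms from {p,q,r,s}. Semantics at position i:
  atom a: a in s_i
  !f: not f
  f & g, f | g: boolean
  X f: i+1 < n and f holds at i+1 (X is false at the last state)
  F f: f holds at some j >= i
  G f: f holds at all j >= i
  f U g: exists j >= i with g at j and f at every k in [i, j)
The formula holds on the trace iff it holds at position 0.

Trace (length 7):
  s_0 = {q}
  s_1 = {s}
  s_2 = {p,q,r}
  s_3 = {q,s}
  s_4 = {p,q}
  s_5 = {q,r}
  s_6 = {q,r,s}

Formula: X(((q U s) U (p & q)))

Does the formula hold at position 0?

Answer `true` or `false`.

Answer: true

Derivation:
s_0={q}: X(((q U s) U (p & q)))=True ((q U s) U (p & q))=True (q U s)=True q=True s=False (p & q)=False p=False
s_1={s}: X(((q U s) U (p & q)))=True ((q U s) U (p & q))=True (q U s)=True q=False s=True (p & q)=False p=False
s_2={p,q,r}: X(((q U s) U (p & q)))=True ((q U s) U (p & q))=True (q U s)=True q=True s=False (p & q)=True p=True
s_3={q,s}: X(((q U s) U (p & q)))=True ((q U s) U (p & q))=True (q U s)=True q=True s=True (p & q)=False p=False
s_4={p,q}: X(((q U s) U (p & q)))=False ((q U s) U (p & q))=True (q U s)=True q=True s=False (p & q)=True p=True
s_5={q,r}: X(((q U s) U (p & q)))=False ((q U s) U (p & q))=False (q U s)=True q=True s=False (p & q)=False p=False
s_6={q,r,s}: X(((q U s) U (p & q)))=False ((q U s) U (p & q))=False (q U s)=True q=True s=True (p & q)=False p=False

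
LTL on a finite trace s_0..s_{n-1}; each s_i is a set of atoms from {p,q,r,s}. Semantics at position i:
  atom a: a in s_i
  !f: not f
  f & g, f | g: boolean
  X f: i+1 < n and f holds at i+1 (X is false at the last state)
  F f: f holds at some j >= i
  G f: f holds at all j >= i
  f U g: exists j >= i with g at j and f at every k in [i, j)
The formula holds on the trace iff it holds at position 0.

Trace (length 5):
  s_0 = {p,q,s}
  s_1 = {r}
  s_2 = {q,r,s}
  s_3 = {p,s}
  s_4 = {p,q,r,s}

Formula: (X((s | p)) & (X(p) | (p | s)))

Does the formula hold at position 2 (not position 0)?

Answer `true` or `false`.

s_0={p,q,s}: (X((s | p)) & (X(p) | (p | s)))=False X((s | p))=False (s | p)=True s=True p=True (X(p) | (p | s))=True X(p)=False (p | s)=True
s_1={r}: (X((s | p)) & (X(p) | (p | s)))=False X((s | p))=True (s | p)=False s=False p=False (X(p) | (p | s))=False X(p)=False (p | s)=False
s_2={q,r,s}: (X((s | p)) & (X(p) | (p | s)))=True X((s | p))=True (s | p)=True s=True p=False (X(p) | (p | s))=True X(p)=True (p | s)=True
s_3={p,s}: (X((s | p)) & (X(p) | (p | s)))=True X((s | p))=True (s | p)=True s=True p=True (X(p) | (p | s))=True X(p)=True (p | s)=True
s_4={p,q,r,s}: (X((s | p)) & (X(p) | (p | s)))=False X((s | p))=False (s | p)=True s=True p=True (X(p) | (p | s))=True X(p)=False (p | s)=True
Evaluating at position 2: result = True

Answer: true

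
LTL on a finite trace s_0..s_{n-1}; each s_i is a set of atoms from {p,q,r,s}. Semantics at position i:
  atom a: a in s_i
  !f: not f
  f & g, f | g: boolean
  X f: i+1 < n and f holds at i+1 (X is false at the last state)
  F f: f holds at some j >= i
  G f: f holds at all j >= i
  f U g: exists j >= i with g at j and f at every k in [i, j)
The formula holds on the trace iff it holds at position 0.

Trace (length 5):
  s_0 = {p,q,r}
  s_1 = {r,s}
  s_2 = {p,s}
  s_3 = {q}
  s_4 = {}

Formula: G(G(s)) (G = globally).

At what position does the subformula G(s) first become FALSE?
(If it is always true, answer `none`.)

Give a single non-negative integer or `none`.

s_0={p,q,r}: G(s)=False s=False
s_1={r,s}: G(s)=False s=True
s_2={p,s}: G(s)=False s=True
s_3={q}: G(s)=False s=False
s_4={}: G(s)=False s=False
G(G(s)) holds globally = False
First violation at position 0.

Answer: 0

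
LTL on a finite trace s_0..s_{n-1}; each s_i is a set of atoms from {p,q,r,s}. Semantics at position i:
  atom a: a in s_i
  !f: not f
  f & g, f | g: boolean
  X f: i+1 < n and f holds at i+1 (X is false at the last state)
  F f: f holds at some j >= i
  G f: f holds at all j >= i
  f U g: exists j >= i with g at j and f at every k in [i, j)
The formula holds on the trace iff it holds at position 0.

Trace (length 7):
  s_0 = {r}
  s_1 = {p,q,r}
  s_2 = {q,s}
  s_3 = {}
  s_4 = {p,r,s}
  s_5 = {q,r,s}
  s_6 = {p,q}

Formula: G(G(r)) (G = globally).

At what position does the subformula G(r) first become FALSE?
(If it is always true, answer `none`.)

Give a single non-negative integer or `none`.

Answer: 0

Derivation:
s_0={r}: G(r)=False r=True
s_1={p,q,r}: G(r)=False r=True
s_2={q,s}: G(r)=False r=False
s_3={}: G(r)=False r=False
s_4={p,r,s}: G(r)=False r=True
s_5={q,r,s}: G(r)=False r=True
s_6={p,q}: G(r)=False r=False
G(G(r)) holds globally = False
First violation at position 0.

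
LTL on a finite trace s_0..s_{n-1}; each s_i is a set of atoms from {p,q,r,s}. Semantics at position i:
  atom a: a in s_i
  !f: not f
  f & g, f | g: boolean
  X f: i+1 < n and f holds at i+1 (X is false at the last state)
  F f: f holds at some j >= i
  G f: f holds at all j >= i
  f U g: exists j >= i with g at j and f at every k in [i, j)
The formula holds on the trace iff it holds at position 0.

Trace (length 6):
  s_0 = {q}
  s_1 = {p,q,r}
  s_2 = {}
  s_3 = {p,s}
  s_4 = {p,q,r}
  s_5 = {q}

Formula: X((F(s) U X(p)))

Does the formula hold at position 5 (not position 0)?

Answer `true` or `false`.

s_0={q}: X((F(s) U X(p)))=True (F(s) U X(p))=True F(s)=True s=False X(p)=True p=False
s_1={p,q,r}: X((F(s) U X(p)))=True (F(s) U X(p))=True F(s)=True s=False X(p)=False p=True
s_2={}: X((F(s) U X(p)))=True (F(s) U X(p))=True F(s)=True s=False X(p)=True p=False
s_3={p,s}: X((F(s) U X(p)))=False (F(s) U X(p))=True F(s)=True s=True X(p)=True p=True
s_4={p,q,r}: X((F(s) U X(p)))=False (F(s) U X(p))=False F(s)=False s=False X(p)=False p=True
s_5={q}: X((F(s) U X(p)))=False (F(s) U X(p))=False F(s)=False s=False X(p)=False p=False
Evaluating at position 5: result = False

Answer: false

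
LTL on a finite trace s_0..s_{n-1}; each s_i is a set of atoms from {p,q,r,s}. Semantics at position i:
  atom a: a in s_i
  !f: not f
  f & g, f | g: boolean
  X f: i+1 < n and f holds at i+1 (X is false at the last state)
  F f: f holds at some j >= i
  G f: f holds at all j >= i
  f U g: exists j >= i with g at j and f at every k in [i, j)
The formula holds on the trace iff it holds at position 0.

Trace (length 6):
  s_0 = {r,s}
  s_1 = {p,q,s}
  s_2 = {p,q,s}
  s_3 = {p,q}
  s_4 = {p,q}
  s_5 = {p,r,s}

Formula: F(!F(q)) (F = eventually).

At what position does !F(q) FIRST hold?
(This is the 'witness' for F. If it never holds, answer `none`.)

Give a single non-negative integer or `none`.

s_0={r,s}: !F(q)=False F(q)=True q=False
s_1={p,q,s}: !F(q)=False F(q)=True q=True
s_2={p,q,s}: !F(q)=False F(q)=True q=True
s_3={p,q}: !F(q)=False F(q)=True q=True
s_4={p,q}: !F(q)=False F(q)=True q=True
s_5={p,r,s}: !F(q)=True F(q)=False q=False
F(!F(q)) holds; first witness at position 5.

Answer: 5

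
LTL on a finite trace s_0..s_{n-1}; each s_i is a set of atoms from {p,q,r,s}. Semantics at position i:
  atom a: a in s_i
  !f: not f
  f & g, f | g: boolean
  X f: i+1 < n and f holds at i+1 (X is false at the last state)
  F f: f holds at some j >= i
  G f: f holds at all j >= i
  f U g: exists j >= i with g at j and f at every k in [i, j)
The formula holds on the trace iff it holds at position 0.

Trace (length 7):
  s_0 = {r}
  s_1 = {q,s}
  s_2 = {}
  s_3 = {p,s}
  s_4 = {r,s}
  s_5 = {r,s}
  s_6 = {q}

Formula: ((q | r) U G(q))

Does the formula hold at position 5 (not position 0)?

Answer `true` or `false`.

Answer: true

Derivation:
s_0={r}: ((q | r) U G(q))=False (q | r)=True q=False r=True G(q)=False
s_1={q,s}: ((q | r) U G(q))=False (q | r)=True q=True r=False G(q)=False
s_2={}: ((q | r) U G(q))=False (q | r)=False q=False r=False G(q)=False
s_3={p,s}: ((q | r) U G(q))=False (q | r)=False q=False r=False G(q)=False
s_4={r,s}: ((q | r) U G(q))=True (q | r)=True q=False r=True G(q)=False
s_5={r,s}: ((q | r) U G(q))=True (q | r)=True q=False r=True G(q)=False
s_6={q}: ((q | r) U G(q))=True (q | r)=True q=True r=False G(q)=True
Evaluating at position 5: result = True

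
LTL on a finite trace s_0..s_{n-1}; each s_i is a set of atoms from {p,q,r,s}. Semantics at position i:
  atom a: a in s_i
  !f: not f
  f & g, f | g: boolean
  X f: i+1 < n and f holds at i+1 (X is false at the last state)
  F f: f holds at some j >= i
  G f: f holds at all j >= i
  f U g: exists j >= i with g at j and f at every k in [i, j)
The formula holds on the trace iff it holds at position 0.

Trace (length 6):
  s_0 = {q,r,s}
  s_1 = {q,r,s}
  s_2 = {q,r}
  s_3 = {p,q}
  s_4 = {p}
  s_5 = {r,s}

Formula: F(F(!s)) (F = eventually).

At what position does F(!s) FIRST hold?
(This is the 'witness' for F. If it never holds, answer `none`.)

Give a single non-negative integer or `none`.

s_0={q,r,s}: F(!s)=True !s=False s=True
s_1={q,r,s}: F(!s)=True !s=False s=True
s_2={q,r}: F(!s)=True !s=True s=False
s_3={p,q}: F(!s)=True !s=True s=False
s_4={p}: F(!s)=True !s=True s=False
s_5={r,s}: F(!s)=False !s=False s=True
F(F(!s)) holds; first witness at position 0.

Answer: 0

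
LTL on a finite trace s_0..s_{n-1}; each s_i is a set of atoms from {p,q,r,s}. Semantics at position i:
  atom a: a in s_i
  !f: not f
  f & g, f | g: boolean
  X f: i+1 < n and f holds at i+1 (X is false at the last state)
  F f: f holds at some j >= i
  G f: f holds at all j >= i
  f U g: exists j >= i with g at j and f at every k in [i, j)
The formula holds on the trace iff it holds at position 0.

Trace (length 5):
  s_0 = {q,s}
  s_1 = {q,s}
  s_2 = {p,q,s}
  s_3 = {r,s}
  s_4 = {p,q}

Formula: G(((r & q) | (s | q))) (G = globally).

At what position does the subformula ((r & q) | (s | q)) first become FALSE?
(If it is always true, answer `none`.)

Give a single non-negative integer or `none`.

Answer: none

Derivation:
s_0={q,s}: ((r & q) | (s | q))=True (r & q)=False r=False q=True (s | q)=True s=True
s_1={q,s}: ((r & q) | (s | q))=True (r & q)=False r=False q=True (s | q)=True s=True
s_2={p,q,s}: ((r & q) | (s | q))=True (r & q)=False r=False q=True (s | q)=True s=True
s_3={r,s}: ((r & q) | (s | q))=True (r & q)=False r=True q=False (s | q)=True s=True
s_4={p,q}: ((r & q) | (s | q))=True (r & q)=False r=False q=True (s | q)=True s=False
G(((r & q) | (s | q))) holds globally = True
No violation — formula holds at every position.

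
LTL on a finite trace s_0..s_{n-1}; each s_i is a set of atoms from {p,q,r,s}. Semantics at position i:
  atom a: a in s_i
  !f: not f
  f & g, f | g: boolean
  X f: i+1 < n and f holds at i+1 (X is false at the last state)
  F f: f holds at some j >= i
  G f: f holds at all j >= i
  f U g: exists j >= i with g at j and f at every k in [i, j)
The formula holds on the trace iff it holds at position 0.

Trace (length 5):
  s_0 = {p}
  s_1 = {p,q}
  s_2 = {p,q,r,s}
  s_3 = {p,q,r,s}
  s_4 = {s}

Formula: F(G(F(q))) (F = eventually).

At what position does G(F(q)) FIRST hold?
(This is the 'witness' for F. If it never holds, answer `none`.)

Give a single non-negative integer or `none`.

Answer: none

Derivation:
s_0={p}: G(F(q))=False F(q)=True q=False
s_1={p,q}: G(F(q))=False F(q)=True q=True
s_2={p,q,r,s}: G(F(q))=False F(q)=True q=True
s_3={p,q,r,s}: G(F(q))=False F(q)=True q=True
s_4={s}: G(F(q))=False F(q)=False q=False
F(G(F(q))) does not hold (no witness exists).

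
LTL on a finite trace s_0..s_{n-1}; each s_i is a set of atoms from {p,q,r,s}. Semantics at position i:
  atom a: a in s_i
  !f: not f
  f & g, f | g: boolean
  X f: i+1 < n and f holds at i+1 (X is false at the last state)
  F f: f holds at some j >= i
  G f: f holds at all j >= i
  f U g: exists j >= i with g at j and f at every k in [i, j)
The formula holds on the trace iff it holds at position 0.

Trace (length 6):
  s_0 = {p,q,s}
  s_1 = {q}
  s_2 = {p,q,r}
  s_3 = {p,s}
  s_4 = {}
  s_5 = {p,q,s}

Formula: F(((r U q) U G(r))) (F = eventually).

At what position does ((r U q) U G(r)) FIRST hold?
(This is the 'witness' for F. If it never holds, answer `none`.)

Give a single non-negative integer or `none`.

Answer: none

Derivation:
s_0={p,q,s}: ((r U q) U G(r))=False (r U q)=True r=False q=True G(r)=False
s_1={q}: ((r U q) U G(r))=False (r U q)=True r=False q=True G(r)=False
s_2={p,q,r}: ((r U q) U G(r))=False (r U q)=True r=True q=True G(r)=False
s_3={p,s}: ((r U q) U G(r))=False (r U q)=False r=False q=False G(r)=False
s_4={}: ((r U q) U G(r))=False (r U q)=False r=False q=False G(r)=False
s_5={p,q,s}: ((r U q) U G(r))=False (r U q)=True r=False q=True G(r)=False
F(((r U q) U G(r))) does not hold (no witness exists).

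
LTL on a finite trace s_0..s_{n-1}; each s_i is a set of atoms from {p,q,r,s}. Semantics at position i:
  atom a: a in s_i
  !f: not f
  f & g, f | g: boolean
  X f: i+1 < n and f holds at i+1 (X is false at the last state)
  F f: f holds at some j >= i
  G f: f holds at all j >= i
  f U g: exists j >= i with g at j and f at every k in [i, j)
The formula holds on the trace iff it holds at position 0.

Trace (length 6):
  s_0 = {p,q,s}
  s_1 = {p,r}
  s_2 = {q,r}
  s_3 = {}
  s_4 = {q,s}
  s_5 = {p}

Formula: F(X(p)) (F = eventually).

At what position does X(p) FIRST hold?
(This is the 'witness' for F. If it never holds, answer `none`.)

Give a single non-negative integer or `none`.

Answer: 0

Derivation:
s_0={p,q,s}: X(p)=True p=True
s_1={p,r}: X(p)=False p=True
s_2={q,r}: X(p)=False p=False
s_3={}: X(p)=False p=False
s_4={q,s}: X(p)=True p=False
s_5={p}: X(p)=False p=True
F(X(p)) holds; first witness at position 0.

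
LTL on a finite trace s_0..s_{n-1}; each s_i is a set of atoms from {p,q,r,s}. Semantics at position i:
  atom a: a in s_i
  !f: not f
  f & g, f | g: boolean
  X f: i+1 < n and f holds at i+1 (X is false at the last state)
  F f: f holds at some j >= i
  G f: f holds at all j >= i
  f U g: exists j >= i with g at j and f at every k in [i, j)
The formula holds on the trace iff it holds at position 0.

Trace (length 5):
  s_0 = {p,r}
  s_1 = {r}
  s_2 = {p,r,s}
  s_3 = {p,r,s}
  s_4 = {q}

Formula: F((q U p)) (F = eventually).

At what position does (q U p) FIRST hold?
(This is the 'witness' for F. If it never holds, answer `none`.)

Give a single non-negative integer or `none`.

s_0={p,r}: (q U p)=True q=False p=True
s_1={r}: (q U p)=False q=False p=False
s_2={p,r,s}: (q U p)=True q=False p=True
s_3={p,r,s}: (q U p)=True q=False p=True
s_4={q}: (q U p)=False q=True p=False
F((q U p)) holds; first witness at position 0.

Answer: 0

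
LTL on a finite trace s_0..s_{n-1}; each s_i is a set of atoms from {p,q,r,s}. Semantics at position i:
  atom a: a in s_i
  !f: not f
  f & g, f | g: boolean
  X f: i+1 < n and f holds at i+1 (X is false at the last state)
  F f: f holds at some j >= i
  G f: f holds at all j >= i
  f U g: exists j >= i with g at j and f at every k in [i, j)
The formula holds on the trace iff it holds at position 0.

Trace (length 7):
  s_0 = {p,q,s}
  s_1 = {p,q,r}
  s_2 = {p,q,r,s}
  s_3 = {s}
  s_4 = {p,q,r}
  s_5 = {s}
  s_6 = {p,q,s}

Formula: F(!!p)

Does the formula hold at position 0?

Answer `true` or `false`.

s_0={p,q,s}: F(!!p)=True !!p=True !p=False p=True
s_1={p,q,r}: F(!!p)=True !!p=True !p=False p=True
s_2={p,q,r,s}: F(!!p)=True !!p=True !p=False p=True
s_3={s}: F(!!p)=True !!p=False !p=True p=False
s_4={p,q,r}: F(!!p)=True !!p=True !p=False p=True
s_5={s}: F(!!p)=True !!p=False !p=True p=False
s_6={p,q,s}: F(!!p)=True !!p=True !p=False p=True

Answer: true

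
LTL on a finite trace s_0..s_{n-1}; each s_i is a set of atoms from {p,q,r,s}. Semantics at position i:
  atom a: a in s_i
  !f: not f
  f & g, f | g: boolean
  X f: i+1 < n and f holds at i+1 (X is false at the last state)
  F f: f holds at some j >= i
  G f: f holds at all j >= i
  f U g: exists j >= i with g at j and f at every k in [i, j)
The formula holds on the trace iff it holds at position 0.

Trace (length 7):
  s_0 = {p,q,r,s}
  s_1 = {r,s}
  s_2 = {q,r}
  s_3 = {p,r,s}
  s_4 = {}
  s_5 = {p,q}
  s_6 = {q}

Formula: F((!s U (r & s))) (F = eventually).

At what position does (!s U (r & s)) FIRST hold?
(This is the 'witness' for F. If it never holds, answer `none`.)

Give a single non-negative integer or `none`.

s_0={p,q,r,s}: (!s U (r & s))=True !s=False s=True (r & s)=True r=True
s_1={r,s}: (!s U (r & s))=True !s=False s=True (r & s)=True r=True
s_2={q,r}: (!s U (r & s))=True !s=True s=False (r & s)=False r=True
s_3={p,r,s}: (!s U (r & s))=True !s=False s=True (r & s)=True r=True
s_4={}: (!s U (r & s))=False !s=True s=False (r & s)=False r=False
s_5={p,q}: (!s U (r & s))=False !s=True s=False (r & s)=False r=False
s_6={q}: (!s U (r & s))=False !s=True s=False (r & s)=False r=False
F((!s U (r & s))) holds; first witness at position 0.

Answer: 0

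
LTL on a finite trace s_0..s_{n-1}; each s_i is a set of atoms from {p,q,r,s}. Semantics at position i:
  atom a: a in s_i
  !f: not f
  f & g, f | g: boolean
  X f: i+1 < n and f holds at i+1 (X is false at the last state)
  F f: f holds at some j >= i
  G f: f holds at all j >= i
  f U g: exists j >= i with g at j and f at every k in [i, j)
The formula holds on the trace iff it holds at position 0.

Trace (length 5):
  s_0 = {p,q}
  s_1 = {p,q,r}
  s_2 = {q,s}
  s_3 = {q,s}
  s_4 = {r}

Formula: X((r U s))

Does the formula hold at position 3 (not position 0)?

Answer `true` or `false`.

s_0={p,q}: X((r U s))=True (r U s)=False r=False s=False
s_1={p,q,r}: X((r U s))=True (r U s)=True r=True s=False
s_2={q,s}: X((r U s))=True (r U s)=True r=False s=True
s_3={q,s}: X((r U s))=False (r U s)=True r=False s=True
s_4={r}: X((r U s))=False (r U s)=False r=True s=False
Evaluating at position 3: result = False

Answer: false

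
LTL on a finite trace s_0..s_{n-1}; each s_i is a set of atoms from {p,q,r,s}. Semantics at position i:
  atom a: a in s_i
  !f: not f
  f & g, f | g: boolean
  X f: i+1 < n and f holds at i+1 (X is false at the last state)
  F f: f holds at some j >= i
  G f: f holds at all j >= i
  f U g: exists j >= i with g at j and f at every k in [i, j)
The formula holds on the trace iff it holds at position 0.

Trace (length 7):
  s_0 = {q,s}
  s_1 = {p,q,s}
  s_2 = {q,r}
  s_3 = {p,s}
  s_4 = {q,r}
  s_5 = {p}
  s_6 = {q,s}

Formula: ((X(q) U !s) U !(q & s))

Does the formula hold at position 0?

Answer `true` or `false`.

s_0={q,s}: ((X(q) U !s) U !(q & s))=True (X(q) U !s)=True X(q)=True q=True !s=False s=True !(q & s)=False (q & s)=True
s_1={p,q,s}: ((X(q) U !s) U !(q & s))=True (X(q) U !s)=True X(q)=True q=True !s=False s=True !(q & s)=False (q & s)=True
s_2={q,r}: ((X(q) U !s) U !(q & s))=True (X(q) U !s)=True X(q)=False q=True !s=True s=False !(q & s)=True (q & s)=False
s_3={p,s}: ((X(q) U !s) U !(q & s))=True (X(q) U !s)=True X(q)=True q=False !s=False s=True !(q & s)=True (q & s)=False
s_4={q,r}: ((X(q) U !s) U !(q & s))=True (X(q) U !s)=True X(q)=False q=True !s=True s=False !(q & s)=True (q & s)=False
s_5={p}: ((X(q) U !s) U !(q & s))=True (X(q) U !s)=True X(q)=True q=False !s=True s=False !(q & s)=True (q & s)=False
s_6={q,s}: ((X(q) U !s) U !(q & s))=False (X(q) U !s)=False X(q)=False q=True !s=False s=True !(q & s)=False (q & s)=True

Answer: true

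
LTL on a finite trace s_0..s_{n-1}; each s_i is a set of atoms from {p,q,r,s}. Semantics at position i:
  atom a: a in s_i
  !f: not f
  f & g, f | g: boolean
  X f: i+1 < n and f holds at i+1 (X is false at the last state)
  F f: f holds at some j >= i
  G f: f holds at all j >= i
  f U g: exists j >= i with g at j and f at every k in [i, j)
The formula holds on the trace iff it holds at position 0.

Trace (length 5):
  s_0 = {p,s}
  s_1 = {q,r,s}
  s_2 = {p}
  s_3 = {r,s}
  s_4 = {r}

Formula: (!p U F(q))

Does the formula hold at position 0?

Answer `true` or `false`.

s_0={p,s}: (!p U F(q))=True !p=False p=True F(q)=True q=False
s_1={q,r,s}: (!p U F(q))=True !p=True p=False F(q)=True q=True
s_2={p}: (!p U F(q))=False !p=False p=True F(q)=False q=False
s_3={r,s}: (!p U F(q))=False !p=True p=False F(q)=False q=False
s_4={r}: (!p U F(q))=False !p=True p=False F(q)=False q=False

Answer: true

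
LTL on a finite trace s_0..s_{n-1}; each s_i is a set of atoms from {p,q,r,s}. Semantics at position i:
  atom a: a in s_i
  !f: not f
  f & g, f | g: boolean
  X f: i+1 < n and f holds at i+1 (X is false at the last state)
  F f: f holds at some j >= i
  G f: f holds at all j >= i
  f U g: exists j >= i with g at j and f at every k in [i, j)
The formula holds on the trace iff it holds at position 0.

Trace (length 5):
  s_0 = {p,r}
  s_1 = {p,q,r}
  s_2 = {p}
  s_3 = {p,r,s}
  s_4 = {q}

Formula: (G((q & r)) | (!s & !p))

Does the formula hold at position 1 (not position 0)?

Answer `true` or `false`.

s_0={p,r}: (G((q & r)) | (!s & !p))=False G((q & r))=False (q & r)=False q=False r=True (!s & !p)=False !s=True s=False !p=False p=True
s_1={p,q,r}: (G((q & r)) | (!s & !p))=False G((q & r))=False (q & r)=True q=True r=True (!s & !p)=False !s=True s=False !p=False p=True
s_2={p}: (G((q & r)) | (!s & !p))=False G((q & r))=False (q & r)=False q=False r=False (!s & !p)=False !s=True s=False !p=False p=True
s_3={p,r,s}: (G((q & r)) | (!s & !p))=False G((q & r))=False (q & r)=False q=False r=True (!s & !p)=False !s=False s=True !p=False p=True
s_4={q}: (G((q & r)) | (!s & !p))=True G((q & r))=False (q & r)=False q=True r=False (!s & !p)=True !s=True s=False !p=True p=False
Evaluating at position 1: result = False

Answer: false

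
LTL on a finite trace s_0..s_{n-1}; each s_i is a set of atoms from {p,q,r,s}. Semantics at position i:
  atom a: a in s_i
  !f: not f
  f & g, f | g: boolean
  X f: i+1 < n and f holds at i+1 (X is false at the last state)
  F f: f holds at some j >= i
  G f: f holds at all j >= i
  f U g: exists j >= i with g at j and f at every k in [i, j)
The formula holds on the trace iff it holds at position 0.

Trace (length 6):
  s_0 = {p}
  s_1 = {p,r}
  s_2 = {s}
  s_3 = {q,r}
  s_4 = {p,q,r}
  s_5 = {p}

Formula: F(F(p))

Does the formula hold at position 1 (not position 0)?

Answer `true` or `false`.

Answer: true

Derivation:
s_0={p}: F(F(p))=True F(p)=True p=True
s_1={p,r}: F(F(p))=True F(p)=True p=True
s_2={s}: F(F(p))=True F(p)=True p=False
s_3={q,r}: F(F(p))=True F(p)=True p=False
s_4={p,q,r}: F(F(p))=True F(p)=True p=True
s_5={p}: F(F(p))=True F(p)=True p=True
Evaluating at position 1: result = True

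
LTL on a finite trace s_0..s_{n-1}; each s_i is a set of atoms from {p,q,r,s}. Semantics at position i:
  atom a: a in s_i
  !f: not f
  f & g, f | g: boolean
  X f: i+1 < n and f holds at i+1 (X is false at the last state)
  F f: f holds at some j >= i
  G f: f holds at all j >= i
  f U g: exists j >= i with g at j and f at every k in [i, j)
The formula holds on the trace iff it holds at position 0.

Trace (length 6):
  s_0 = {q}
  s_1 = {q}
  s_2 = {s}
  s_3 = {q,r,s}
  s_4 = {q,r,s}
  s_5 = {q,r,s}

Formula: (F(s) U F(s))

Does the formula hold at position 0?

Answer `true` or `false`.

Answer: true

Derivation:
s_0={q}: (F(s) U F(s))=True F(s)=True s=False
s_1={q}: (F(s) U F(s))=True F(s)=True s=False
s_2={s}: (F(s) U F(s))=True F(s)=True s=True
s_3={q,r,s}: (F(s) U F(s))=True F(s)=True s=True
s_4={q,r,s}: (F(s) U F(s))=True F(s)=True s=True
s_5={q,r,s}: (F(s) U F(s))=True F(s)=True s=True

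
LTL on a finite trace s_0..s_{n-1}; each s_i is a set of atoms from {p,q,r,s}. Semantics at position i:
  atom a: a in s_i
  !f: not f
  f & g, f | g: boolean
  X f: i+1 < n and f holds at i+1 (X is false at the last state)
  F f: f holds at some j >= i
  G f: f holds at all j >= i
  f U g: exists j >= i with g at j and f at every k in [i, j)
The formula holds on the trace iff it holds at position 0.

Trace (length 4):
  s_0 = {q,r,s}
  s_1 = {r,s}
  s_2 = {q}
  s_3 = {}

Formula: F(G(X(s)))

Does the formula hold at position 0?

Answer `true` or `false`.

s_0={q,r,s}: F(G(X(s)))=False G(X(s))=False X(s)=True s=True
s_1={r,s}: F(G(X(s)))=False G(X(s))=False X(s)=False s=True
s_2={q}: F(G(X(s)))=False G(X(s))=False X(s)=False s=False
s_3={}: F(G(X(s)))=False G(X(s))=False X(s)=False s=False

Answer: false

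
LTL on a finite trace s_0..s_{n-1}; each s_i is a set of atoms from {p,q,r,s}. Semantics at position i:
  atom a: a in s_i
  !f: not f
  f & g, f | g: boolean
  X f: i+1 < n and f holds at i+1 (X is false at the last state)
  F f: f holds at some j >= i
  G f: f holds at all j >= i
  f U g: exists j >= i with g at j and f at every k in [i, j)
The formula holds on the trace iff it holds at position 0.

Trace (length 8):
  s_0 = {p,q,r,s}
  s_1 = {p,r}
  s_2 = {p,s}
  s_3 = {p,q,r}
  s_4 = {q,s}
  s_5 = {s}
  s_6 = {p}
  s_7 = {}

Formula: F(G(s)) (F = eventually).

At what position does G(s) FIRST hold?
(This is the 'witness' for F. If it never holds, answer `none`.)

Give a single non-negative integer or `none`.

Answer: none

Derivation:
s_0={p,q,r,s}: G(s)=False s=True
s_1={p,r}: G(s)=False s=False
s_2={p,s}: G(s)=False s=True
s_3={p,q,r}: G(s)=False s=False
s_4={q,s}: G(s)=False s=True
s_5={s}: G(s)=False s=True
s_6={p}: G(s)=False s=False
s_7={}: G(s)=False s=False
F(G(s)) does not hold (no witness exists).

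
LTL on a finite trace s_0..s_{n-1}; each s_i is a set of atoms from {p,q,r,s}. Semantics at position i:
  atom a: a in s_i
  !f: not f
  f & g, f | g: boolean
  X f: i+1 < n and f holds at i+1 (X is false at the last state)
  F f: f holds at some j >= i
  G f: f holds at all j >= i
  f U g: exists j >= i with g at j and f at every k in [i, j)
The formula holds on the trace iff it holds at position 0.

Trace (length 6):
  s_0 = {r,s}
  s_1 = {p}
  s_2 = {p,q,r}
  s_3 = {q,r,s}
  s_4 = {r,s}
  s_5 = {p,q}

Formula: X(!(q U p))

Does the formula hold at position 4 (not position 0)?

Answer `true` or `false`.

Answer: false

Derivation:
s_0={r,s}: X(!(q U p))=False !(q U p)=True (q U p)=False q=False p=False
s_1={p}: X(!(q U p))=False !(q U p)=False (q U p)=True q=False p=True
s_2={p,q,r}: X(!(q U p))=True !(q U p)=False (q U p)=True q=True p=True
s_3={q,r,s}: X(!(q U p))=True !(q U p)=True (q U p)=False q=True p=False
s_4={r,s}: X(!(q U p))=False !(q U p)=True (q U p)=False q=False p=False
s_5={p,q}: X(!(q U p))=False !(q U p)=False (q U p)=True q=True p=True
Evaluating at position 4: result = False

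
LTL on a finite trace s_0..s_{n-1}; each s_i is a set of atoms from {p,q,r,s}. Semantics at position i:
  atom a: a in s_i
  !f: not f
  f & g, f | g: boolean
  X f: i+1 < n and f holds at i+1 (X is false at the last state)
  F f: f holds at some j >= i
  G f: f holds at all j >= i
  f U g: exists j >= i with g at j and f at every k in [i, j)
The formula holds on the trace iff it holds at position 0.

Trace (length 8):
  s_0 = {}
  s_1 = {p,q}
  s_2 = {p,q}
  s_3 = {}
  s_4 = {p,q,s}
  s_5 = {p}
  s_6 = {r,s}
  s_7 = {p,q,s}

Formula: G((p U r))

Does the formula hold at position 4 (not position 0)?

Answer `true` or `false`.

Answer: false

Derivation:
s_0={}: G((p U r))=False (p U r)=False p=False r=False
s_1={p,q}: G((p U r))=False (p U r)=False p=True r=False
s_2={p,q}: G((p U r))=False (p U r)=False p=True r=False
s_3={}: G((p U r))=False (p U r)=False p=False r=False
s_4={p,q,s}: G((p U r))=False (p U r)=True p=True r=False
s_5={p}: G((p U r))=False (p U r)=True p=True r=False
s_6={r,s}: G((p U r))=False (p U r)=True p=False r=True
s_7={p,q,s}: G((p U r))=False (p U r)=False p=True r=False
Evaluating at position 4: result = False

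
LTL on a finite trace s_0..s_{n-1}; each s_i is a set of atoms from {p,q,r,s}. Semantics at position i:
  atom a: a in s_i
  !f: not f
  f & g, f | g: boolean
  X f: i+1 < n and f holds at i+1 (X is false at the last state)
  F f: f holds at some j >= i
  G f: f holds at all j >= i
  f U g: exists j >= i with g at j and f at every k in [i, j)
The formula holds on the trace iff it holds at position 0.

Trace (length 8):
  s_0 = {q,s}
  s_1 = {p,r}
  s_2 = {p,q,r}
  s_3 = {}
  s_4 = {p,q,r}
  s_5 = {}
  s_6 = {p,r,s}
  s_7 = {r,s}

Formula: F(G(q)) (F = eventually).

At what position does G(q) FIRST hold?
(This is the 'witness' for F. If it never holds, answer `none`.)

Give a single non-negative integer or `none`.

s_0={q,s}: G(q)=False q=True
s_1={p,r}: G(q)=False q=False
s_2={p,q,r}: G(q)=False q=True
s_3={}: G(q)=False q=False
s_4={p,q,r}: G(q)=False q=True
s_5={}: G(q)=False q=False
s_6={p,r,s}: G(q)=False q=False
s_7={r,s}: G(q)=False q=False
F(G(q)) does not hold (no witness exists).

Answer: none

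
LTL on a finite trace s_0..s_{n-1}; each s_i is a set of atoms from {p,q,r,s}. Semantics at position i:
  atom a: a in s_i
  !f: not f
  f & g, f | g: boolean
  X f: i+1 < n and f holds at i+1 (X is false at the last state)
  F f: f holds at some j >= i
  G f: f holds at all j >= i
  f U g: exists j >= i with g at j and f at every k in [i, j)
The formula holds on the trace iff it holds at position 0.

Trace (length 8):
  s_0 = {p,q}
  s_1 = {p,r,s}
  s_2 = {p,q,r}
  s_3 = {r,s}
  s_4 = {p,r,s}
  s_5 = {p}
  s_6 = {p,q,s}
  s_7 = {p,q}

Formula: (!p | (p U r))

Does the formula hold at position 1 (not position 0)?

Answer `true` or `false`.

s_0={p,q}: (!p | (p U r))=True !p=False p=True (p U r)=True r=False
s_1={p,r,s}: (!p | (p U r))=True !p=False p=True (p U r)=True r=True
s_2={p,q,r}: (!p | (p U r))=True !p=False p=True (p U r)=True r=True
s_3={r,s}: (!p | (p U r))=True !p=True p=False (p U r)=True r=True
s_4={p,r,s}: (!p | (p U r))=True !p=False p=True (p U r)=True r=True
s_5={p}: (!p | (p U r))=False !p=False p=True (p U r)=False r=False
s_6={p,q,s}: (!p | (p U r))=False !p=False p=True (p U r)=False r=False
s_7={p,q}: (!p | (p U r))=False !p=False p=True (p U r)=False r=False
Evaluating at position 1: result = True

Answer: true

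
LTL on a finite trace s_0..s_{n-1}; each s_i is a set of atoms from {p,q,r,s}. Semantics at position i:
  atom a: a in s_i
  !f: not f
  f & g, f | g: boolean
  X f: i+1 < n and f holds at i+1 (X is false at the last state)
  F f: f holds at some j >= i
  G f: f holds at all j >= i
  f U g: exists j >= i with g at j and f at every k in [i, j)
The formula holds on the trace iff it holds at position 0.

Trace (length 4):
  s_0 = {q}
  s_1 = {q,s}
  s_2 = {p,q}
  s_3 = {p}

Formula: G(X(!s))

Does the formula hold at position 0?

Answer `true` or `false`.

s_0={q}: G(X(!s))=False X(!s)=False !s=True s=False
s_1={q,s}: G(X(!s))=False X(!s)=True !s=False s=True
s_2={p,q}: G(X(!s))=False X(!s)=True !s=True s=False
s_3={p}: G(X(!s))=False X(!s)=False !s=True s=False

Answer: false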